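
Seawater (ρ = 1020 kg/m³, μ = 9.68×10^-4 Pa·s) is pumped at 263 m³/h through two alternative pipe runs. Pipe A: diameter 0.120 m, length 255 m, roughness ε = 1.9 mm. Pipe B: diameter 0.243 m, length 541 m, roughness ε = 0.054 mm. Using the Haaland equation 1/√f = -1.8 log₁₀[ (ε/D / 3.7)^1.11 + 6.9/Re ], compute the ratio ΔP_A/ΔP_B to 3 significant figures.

Pipe A: V = Q/A = 0.07306/0.01131 = 6.46 m/s; Re = 8.168e+05; ε/D = 0.0158; Haaland → f = 0.0447; ΔP_A = f(L/D)(ρV²/2) = 2.021e+06 Pa.
Pipe B: V = Q/A = 0.07306/0.04638 = 1.575 m/s; Re = 4.033e+05; ε/D = 0.000222; Haaland → f = 0.01577; ΔP_B = f(L/D)(ρV²/2) = 4.444e+04 Pa.
ΔP_A/ΔP_B = 2.021e+06/4.444e+04 = 45.5.

ΔP_A/ΔP_B ≈ 45.5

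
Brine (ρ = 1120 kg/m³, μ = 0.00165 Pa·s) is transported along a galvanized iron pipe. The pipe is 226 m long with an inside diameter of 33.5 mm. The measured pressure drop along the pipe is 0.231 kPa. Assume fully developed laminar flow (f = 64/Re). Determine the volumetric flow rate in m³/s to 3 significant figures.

For laminar flow, f = 64/Re with Re = ρVD/μ, so Darcy-Weisbach reduces to ΔP = 32μLV/D². Solving for V: V = ΔP·D²/(32μL) = 231·(0.0335)²/(32·0.00165·226) = 0.02172 m/s.
Check: Re = ρVD/μ = 1120·0.02172·0.0335/0.00165 = 494 < 2300, so the laminar assumption holds.
Q = V·A = 0.02172·(π/4·0.0335²) = 1.915e-05 m³/s = 1.91×10^-5 m³/s.

Q ≈ 1.91×10^-5 m³/s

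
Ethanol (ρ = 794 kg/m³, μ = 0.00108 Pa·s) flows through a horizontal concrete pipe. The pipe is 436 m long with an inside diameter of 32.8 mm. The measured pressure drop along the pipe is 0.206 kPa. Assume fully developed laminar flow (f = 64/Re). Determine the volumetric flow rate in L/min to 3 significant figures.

Q ≈ 0.746 L/min

For laminar flow, f = 64/Re with Re = ρVD/μ, so Darcy-Weisbach reduces to ΔP = 32μLV/D². Solving for V: V = ΔP·D²/(32μL) = 206·(0.0328)²/(32·0.00108·436) = 0.01471 m/s.
Check: Re = ρVD/μ = 794·0.01471·0.0328/0.00108 = 354.7 < 2300, so the laminar assumption holds.
Q = V·A = 0.01471·(π/4·0.0328²) = 1.243e-05 m³/s = 0.746 L/min.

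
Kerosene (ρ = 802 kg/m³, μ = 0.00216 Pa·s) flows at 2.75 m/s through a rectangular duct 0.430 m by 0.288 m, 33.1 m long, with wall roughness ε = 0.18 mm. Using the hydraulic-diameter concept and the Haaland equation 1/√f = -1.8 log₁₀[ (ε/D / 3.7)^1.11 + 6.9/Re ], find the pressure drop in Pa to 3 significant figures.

ΔP ≈ 5240 Pa

Hydraulic diameter D_h = 4A/P = 4·(0.43·0.288)/(2·(0.43+0.288)) = 0.4954/1.436 = 0.345 m.
Re = ρVD_h/μ = 802·2.75·0.345/0.00216 = 3.522e+05.
ε/D_h = 0.00018/0.345 = 0.000522; Haaland gives 1/√f = -1.8 log₁₀[5.32e-05+1.96e-05] = 7.449, so f = 0.01802.
ΔP = f(L/D_h)(ρV²/2) = 0.01802·33.1/0.345·3033 = 5245 Pa.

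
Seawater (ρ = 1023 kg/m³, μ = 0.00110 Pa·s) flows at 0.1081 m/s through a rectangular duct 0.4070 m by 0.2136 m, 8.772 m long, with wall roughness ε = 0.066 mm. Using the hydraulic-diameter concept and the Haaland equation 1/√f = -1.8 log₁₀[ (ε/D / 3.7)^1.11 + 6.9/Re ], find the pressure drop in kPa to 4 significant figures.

Hydraulic diameter D_h = 4A/P = 4·(0.407·0.2136)/(2·(0.407+0.2136)) = 0.3477/1.241 = 0.2802 m.
Re = ρVD_h/μ = 1023·0.1081·0.2802/0.0011 = 2.817e+04.
ε/D_h = 6.6e-05/0.2802 = 0.000236; Haaland gives 1/√f = -1.8 log₁₀[2.2e-05+0.000245] = 6.432, so f = 0.02417.
ΔP = f(L/D_h)(ρV²/2) = 0.02417·8.772/0.2802·5.977 = 4.523 Pa.
ΔP = 0.004523 kPa.

ΔP ≈ 0.004523 kPa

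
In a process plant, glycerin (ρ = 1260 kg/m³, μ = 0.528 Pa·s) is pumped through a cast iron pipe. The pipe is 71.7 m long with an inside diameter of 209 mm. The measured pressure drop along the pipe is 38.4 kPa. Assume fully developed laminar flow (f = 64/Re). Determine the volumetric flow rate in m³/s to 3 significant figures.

For laminar flow, f = 64/Re with Re = ρVD/μ, so Darcy-Weisbach reduces to ΔP = 32μLV/D². Solving for V: V = ΔP·D²/(32μL) = 3.84e+04·(0.209)²/(32·0.528·71.7) = 1.385 m/s.
Check: Re = ρVD/μ = 1260·1.385·0.209/0.528 = 690.6 < 2300, so the laminar assumption holds.
Q = V·A = 1.385·(π/4·0.209²) = 0.0475 m³/s = 0.0475 m³/s.

Q ≈ 0.0475 m³/s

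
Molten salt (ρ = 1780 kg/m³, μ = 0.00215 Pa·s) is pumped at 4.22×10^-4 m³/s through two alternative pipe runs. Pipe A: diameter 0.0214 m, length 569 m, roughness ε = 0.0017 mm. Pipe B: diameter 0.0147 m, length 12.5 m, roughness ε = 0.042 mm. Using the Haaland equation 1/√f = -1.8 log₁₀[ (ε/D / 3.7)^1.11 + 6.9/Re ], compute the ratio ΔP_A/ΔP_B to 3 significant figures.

ΔP_A/ΔP_B ≈ 6.06

Pipe A: V = Q/A = 0.000422/0.0003597 = 1.173 m/s; Re = 2.079e+04; ε/D = 7.94e-05; Haaland → f = 0.02563; ΔP_A = f(L/D)(ρV²/2) = 8.348e+05 Pa.
Pipe B: V = Q/A = 0.000422/0.0001697 = 2.486 m/s; Re = 3.026e+04; ε/D = 0.00286; Haaland → f = 0.02945; ΔP_B = f(L/D)(ρV²/2) = 1.378e+05 Pa.
ΔP_A/ΔP_B = 8.348e+05/1.378e+05 = 6.06.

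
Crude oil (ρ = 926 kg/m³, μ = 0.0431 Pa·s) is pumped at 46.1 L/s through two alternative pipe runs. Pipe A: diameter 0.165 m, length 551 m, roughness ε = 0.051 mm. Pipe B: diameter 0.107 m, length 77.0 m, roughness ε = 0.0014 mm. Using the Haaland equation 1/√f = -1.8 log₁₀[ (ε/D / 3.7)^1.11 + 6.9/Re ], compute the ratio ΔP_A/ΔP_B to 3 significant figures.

Pipe A: V = Q/A = 0.0461/0.02138 = 2.156 m/s; Re = 7643; ε/D = 0.000309; Haaland → f = 0.03361; ΔP_A = f(L/D)(ρV²/2) = 2.416e+05 Pa.
Pipe B: V = Q/A = 0.0461/0.008992 = 5.127 m/s; Re = 1.179e+04; ε/D = 1.31e-05; Haaland → f = 0.02955; ΔP_B = f(L/D)(ρV²/2) = 2.588e+05 Pa.
ΔP_A/ΔP_B = 2.416e+05/2.588e+05 = 0.933.

ΔP_A/ΔP_B ≈ 0.933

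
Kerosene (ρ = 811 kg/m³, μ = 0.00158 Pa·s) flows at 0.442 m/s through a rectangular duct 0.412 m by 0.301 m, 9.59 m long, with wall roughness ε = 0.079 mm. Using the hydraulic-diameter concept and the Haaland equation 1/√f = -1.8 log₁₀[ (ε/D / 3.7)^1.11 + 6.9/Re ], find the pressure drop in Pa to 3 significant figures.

ΔP ≈ 42.9 Pa

Hydraulic diameter D_h = 4A/P = 4·(0.412·0.301)/(2·(0.412+0.301)) = 0.496/1.426 = 0.3479 m.
Re = ρVD_h/μ = 811·0.442·0.3479/0.00158 = 7.892e+04.
ε/D_h = 7.9e-05/0.3479 = 0.000227; Haaland gives 1/√f = -1.8 log₁₀[2.11e-05+8.74e-05] = 7.136, so f = 0.01964.
ΔP = f(L/D_h)(ρV²/2) = 0.01964·9.59/0.3479·79.22 = 42.89 Pa.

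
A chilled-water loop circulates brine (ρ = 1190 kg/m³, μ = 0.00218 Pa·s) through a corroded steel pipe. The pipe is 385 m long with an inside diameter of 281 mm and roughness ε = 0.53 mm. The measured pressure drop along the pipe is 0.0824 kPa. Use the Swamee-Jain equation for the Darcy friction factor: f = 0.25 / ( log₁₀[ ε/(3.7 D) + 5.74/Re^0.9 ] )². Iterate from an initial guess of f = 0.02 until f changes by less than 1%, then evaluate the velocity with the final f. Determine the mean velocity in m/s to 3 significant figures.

V ≈ 0.0533 m/s

Rearranging Darcy-Weisbach: V = √(2·ΔP·D/(f·L·ρ)). With ε/D = 0.00053/0.281 = 0.00189, iterate starting from f = 0.02:
  f = 0.02 → V = √(2·82.4·0.281/(0.02·385·1190)) = 0.07109 m/s; Re = ρVD/μ = 1.09e+04; f → 0.03344
  f = 0.03344 → V = 0.05498 m/s; Re = 8434; f → 0.03535
  f = 0.03535 → V = 0.05347 m/s; Re = 8203; f → 0.03557
Converged (Δf/f < 1%). With the final f = 0.03557: V = √(2·82.4·0.281/(0.03557·385·1190)) = 0.05331 m/s.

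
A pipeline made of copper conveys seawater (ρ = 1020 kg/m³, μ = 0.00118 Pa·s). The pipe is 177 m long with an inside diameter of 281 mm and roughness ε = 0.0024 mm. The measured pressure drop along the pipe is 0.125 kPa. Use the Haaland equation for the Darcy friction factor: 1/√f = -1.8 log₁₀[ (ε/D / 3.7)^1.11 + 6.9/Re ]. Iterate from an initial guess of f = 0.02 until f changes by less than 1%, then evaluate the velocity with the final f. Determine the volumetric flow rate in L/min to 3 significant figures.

Q ≈ 483 L/min

Rearranging Darcy-Weisbach: V = √(2·ΔP·D/(f·L·ρ)). With ε/D = 2.4e-06/0.281 = 8.54e-06, iterate starting from f = 0.02:
  f = 0.02 → V = √(2·125·0.281/(0.02·177·1020)) = 0.1395 m/s; Re = ρVD/μ = 3.388e+04; f → 0.02267
  f = 0.02267 → V = 0.131 m/s; Re = 3.182e+04; f → 0.02301
  f = 0.02301 → V = 0.1301 m/s; Re = 3.159e+04; f → 0.02305
Converged (Δf/f < 1%). With the final f = 0.02305: V = √(2·125·0.281/(0.02305·177·1020)) = 0.1299 m/s.
Q = V·A = 0.1299·(π/4·0.281²) = 0.008058 m³/s = 483 L/min.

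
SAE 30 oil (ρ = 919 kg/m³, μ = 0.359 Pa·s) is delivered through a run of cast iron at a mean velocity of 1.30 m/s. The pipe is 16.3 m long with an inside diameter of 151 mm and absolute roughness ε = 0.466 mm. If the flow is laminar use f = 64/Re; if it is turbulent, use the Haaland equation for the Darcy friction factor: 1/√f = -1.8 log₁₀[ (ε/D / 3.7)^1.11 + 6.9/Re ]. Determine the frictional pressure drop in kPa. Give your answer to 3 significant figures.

ΔP ≈ 10.7 kPa

Reynolds number Re = ρVD/μ = 919 · 1.3 · 0.151 / 0.359 = 502.5.
Re < 2300 → laminar flow, so f = 64/Re = 64/502.5 = 0.1274 (the turbulent correlation is not needed).
Darcy-Weisbach: ΔP = f(L/D)(ρV²/2) = 0.1274·(16.3/0.151)·(919·1.3²/2) = 0.1274·107.9·776.6 = 1.068e+04 Pa.
ΔP = 1.068e+04 Pa = 10.7 kPa.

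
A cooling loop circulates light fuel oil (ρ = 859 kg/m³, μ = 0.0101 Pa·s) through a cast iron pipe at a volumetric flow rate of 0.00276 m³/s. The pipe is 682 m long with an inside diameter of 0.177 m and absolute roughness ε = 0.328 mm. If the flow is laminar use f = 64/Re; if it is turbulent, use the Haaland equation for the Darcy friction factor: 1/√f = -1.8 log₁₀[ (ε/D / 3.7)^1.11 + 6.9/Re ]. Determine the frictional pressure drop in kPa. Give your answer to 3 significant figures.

Cross-sectional area A = πD²/4 = π(0.177)²/4 = 0.02461 m²; mean velocity V = Q/A = 0.00276/0.02461 = 0.1122 m/s.
Reynolds number Re = ρVD/μ = 859 · 0.1122 · 0.177 / 0.0101 = 1689.
Re < 2300 → laminar flow, so f = 64/Re = 64/1689 = 0.0379 (the turbulent correlation is not needed).
Darcy-Weisbach: ΔP = f(L/D)(ρV²/2) = 0.0379·(682/0.177)·(859·0.1122²/2) = 0.0379·3853·5.404 = 789.2 Pa.
ΔP = 789.2 Pa = 0.789 kPa.

ΔP ≈ 0.789 kPa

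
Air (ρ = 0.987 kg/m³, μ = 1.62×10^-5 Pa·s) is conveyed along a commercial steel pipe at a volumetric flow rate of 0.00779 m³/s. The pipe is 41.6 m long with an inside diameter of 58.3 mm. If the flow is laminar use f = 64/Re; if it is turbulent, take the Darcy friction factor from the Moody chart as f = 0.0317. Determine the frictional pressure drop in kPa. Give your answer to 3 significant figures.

Cross-sectional area A = πD²/4 = π(0.0583)²/4 = 0.002669 m²; mean velocity V = Q/A = 0.00779/0.002669 = 2.918 m/s.
Reynolds number Re = ρVD/μ = 0.987 · 2.918 · 0.0583 / 1.62e-05 = 1.037e+04.
Re > 4000 → turbulent; use the Moody-chart value f = 0.0317.
Darcy-Weisbach: ΔP = f(L/D)(ρV²/2) = 0.0317·(41.6/0.0583)·(0.987·2.918²/2) = 0.0317·713.6·4.203 = 95.06 Pa.
ΔP = 95.06 Pa = 0.0951 kPa.

ΔP ≈ 0.0951 kPa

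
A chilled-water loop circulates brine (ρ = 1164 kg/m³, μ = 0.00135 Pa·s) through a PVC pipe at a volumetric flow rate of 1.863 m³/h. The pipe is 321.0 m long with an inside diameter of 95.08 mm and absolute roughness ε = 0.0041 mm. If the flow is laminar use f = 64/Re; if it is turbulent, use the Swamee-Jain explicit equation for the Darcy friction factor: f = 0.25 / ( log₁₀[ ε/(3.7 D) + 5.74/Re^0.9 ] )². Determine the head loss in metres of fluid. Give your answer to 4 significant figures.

h_f ≈ 0.03285 m

Q = 1.863 m³/h = 1.863/3600 = 0.0005175 m³/s.
Cross-sectional area A = πD²/4 = π(0.09508)²/4 = 0.0071 m²; mean velocity V = Q/A = 0.0005175/0.0071 = 0.07289 m/s.
Reynolds number Re = ρVD/μ = 1164 · 0.07289 · 0.09508 / 0.00135 = 5975.
Re > 4000 → turbulent. Relative roughness ε/D = 4.1e-06/0.09508 = 4.31e-05. Swamee-Jain: f = 0.25/(log₁₀[4.31e-05/3.7 + 5.74/5975^0.9])² = 0.25/(log₁₀[1.17e-05 + 0.00229])² = 0.25/(-2.638)² = 0.03594.
Darcy-Weisbach: ΔP = f(L/D)(ρV²/2) = 0.03594·(321/0.09508)·(1164·0.07289²/2) = 0.03594·3376·3.092 = 375.1 Pa.
Head loss h_f = ΔP/(ρg) = 375.1/(1164·9.81) = 0.03285 m.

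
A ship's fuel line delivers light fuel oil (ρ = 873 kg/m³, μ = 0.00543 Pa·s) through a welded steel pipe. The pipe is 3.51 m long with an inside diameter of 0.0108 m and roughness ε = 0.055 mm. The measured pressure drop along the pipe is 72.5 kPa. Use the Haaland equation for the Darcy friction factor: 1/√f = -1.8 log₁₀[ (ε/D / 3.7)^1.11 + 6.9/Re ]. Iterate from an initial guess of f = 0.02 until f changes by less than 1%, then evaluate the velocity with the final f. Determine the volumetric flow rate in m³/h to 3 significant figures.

Rearranging Darcy-Weisbach: V = √(2·ΔP·D/(f·L·ρ)). With ε/D = 5.5e-05/0.0108 = 0.00509, iterate starting from f = 0.02:
  f = 0.02 → V = √(2·7.25e+04·0.0108/(0.02·3.51·873)) = 5.055 m/s; Re = ρVD/μ = 8777; f → 0.03833
  f = 0.03833 → V = 3.652 m/s; Re = 6340; f → 0.04064
  f = 0.04064 → V = 3.546 m/s; Re = 6157; f → 0.04088
Converged (Δf/f < 1%). With the final f = 0.04088: V = √(2·7.25e+04·0.0108/(0.04088·3.51·873)) = 3.536 m/s.
Q = V·A = 3.536·(π/4·0.0108²) = 0.0003239 m³/s = 1.17 m³/h.

Q ≈ 1.17 m³/h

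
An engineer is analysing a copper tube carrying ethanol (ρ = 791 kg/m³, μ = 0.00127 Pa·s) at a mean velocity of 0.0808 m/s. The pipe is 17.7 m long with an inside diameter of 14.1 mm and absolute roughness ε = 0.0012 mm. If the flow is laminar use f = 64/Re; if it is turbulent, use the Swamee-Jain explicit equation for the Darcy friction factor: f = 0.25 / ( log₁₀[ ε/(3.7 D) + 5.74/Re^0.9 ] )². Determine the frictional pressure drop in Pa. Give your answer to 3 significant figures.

ΔP ≈ 292 Pa

Reynolds number Re = ρVD/μ = 791 · 0.0808 · 0.0141 / 0.00127 = 709.6.
Re < 2300 → laminar flow, so f = 64/Re = 64/709.6 = 0.09019 (the turbulent correlation is not needed).
Darcy-Weisbach: ΔP = f(L/D)(ρV²/2) = 0.09019·(17.7/0.0141)·(791·0.0808²/2) = 0.09019·1255·2.582 = 292.3 Pa.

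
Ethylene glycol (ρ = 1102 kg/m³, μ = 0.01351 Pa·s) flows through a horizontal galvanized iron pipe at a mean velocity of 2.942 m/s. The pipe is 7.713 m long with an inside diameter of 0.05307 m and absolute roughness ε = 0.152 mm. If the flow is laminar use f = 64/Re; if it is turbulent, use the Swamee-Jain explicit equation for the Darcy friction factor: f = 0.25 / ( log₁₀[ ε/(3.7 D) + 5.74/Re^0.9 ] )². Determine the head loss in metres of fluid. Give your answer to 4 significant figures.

h_f ≈ 2.177 m

Reynolds number Re = ρVD/μ = 1102 · 2.942 · 0.05307 / 0.0135 = 1.274e+04.
Re > 4000 → turbulent. Relative roughness ε/D = 0.000152/0.05307 = 0.00286. Swamee-Jain: f = 0.25/(log₁₀[0.00286/3.7 + 5.74/1.274e+04^0.9])² = 0.25/(log₁₀[0.000774 + 0.00116])² = 0.25/(-2.714)² = 0.03395.
Darcy-Weisbach: ΔP = f(L/D)(ρV²/2) = 0.03395·(7.713/0.05307)·(1102·2.942²/2) = 0.03395·145.3·4769 = 2.353e+04 Pa.
Head loss h_f = ΔP/(ρg) = 2.353e+04/(1102·9.81) = 2.177 m.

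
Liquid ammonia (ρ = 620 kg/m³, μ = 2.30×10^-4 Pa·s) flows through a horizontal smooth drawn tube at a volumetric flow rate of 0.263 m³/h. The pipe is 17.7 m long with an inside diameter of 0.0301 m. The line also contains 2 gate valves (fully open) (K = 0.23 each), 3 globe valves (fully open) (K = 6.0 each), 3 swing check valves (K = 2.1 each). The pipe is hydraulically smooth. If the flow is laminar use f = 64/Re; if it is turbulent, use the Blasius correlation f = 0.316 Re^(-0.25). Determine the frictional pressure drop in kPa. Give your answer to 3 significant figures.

Q = 0.263 m³/h = 0.263/3600 = 7.306e-05 m³/s.
Cross-sectional area A = πD²/4 = π(0.0301)²/4 = 0.0007116 m²; mean velocity V = Q/A = 7.306e-05/0.0007116 = 0.1027 m/s.
Reynolds number Re = ρVD/μ = 620 · 0.1027 · 0.0301 / 0.00023 = 8330.
Re > 4000 → turbulent. Smooth-pipe (Blasius): f = 0.316 Re^(-0.25) = 0.316/(8330)^0.25 = 0.03308.
Total minor-loss coefficient ΣK = 2·0.23 + 3·6 + 3·2.1 = 24.8.
ΔP = [f·L/D + ΣK]·(ρV²/2) = [0.03308·17.7/0.0301 + 24.8]·(620·0.1027²/2) = [19.45 + 24.8]·3.268 = 144.5 Pa.
ΔP = 144.5 Pa = 0.144 kPa.

ΔP ≈ 0.144 kPa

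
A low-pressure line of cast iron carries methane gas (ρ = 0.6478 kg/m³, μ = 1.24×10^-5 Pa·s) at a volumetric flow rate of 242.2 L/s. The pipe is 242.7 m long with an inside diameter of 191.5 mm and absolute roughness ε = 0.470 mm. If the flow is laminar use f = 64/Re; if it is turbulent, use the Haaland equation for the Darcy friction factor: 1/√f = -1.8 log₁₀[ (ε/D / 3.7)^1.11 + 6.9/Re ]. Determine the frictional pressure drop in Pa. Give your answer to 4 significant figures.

ΔP ≈ 765.1 Pa

Q = 242.2 L/s = 242.2/1000 = 0.2422 m³/s.
Cross-sectional area A = πD²/4 = π(0.1915)²/4 = 0.0288 m²; mean velocity V = Q/A = 0.2422/0.0288 = 8.409 m/s.
Reynolds number Re = ρVD/μ = 0.6478 · 8.409 · 0.1915 / 1.24e-05 = 8.413e+04.
Re > 4000 → turbulent. Relative roughness ε/D = 0.00047/0.1915 = 0.00245. Haaland: 1/√f = -1.8 log₁₀[(0.00245/3.7)^1.11 + 6.9/8.413e+04] = -1.8 log₁₀[0.000297 + 8.2e-05] = 6.159, so f = 0.02636.
Darcy-Weisbach: ΔP = f(L/D)(ρV²/2) = 0.02636·(242.7/0.1915)·(0.6478·8.409²/2) = 0.02636·1267·22.9 = 765.1 Pa.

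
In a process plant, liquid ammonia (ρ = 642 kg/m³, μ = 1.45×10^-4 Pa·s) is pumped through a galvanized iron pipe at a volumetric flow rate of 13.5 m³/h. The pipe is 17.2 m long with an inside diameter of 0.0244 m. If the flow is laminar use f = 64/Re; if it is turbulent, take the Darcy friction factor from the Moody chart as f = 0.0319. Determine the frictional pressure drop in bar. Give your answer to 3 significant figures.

Q = 13.5 m³/h = 13.5/3600 = 0.00375 m³/s.
Cross-sectional area A = πD²/4 = π(0.0244)²/4 = 0.0004676 m²; mean velocity V = Q/A = 0.00375/0.0004676 = 8.02 m/s.
Reynolds number Re = ρVD/μ = 642 · 8.02 · 0.0244 / 0.000145 = 8.664e+05.
Re > 4000 → turbulent; use the Moody-chart value f = 0.0319.
Darcy-Weisbach: ΔP = f(L/D)(ρV²/2) = 0.0319·(17.2/0.0244)·(642·8.02²/2) = 0.0319·704.9·2.065e+04 = 4.643e+05 Pa.
ΔP = 4.643e+05 Pa = 4.64 bar.

ΔP ≈ 4.64 bar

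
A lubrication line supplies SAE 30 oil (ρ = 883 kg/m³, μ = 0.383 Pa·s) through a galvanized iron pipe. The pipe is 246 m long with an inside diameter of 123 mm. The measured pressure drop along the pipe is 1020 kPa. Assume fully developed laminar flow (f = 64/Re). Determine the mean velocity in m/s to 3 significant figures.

For laminar flow, f = 64/Re with Re = ρVD/μ, so Darcy-Weisbach reduces to ΔP = 32μLV/D². Solving for V: V = ΔP·D²/(32μL) = 1.02e+06·(0.123)²/(32·0.383·246) = 5.118 m/s.
Check: Re = ρVD/μ = 883·5.118·0.123/0.383 = 1451 < 2300, so the laminar assumption holds.

V ≈ 5.12 m/s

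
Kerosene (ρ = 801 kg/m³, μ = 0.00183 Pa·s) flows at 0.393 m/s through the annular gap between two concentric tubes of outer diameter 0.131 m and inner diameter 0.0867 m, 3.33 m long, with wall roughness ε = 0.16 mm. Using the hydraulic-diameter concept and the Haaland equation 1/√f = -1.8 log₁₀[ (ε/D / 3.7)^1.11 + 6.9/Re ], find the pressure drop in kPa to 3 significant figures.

Hydraulic diameter D_h = 4A/P = D_o - D_i = 0.131 - 0.0867 = 0.0443 m.
Re = ρVD_h/μ = 801·0.393·0.0443/0.00183 = 7620.
ε/D_h = 0.00016/0.0443 = 0.00361; Haaland gives 1/√f = -1.8 log₁₀[0.000455+0.000905] = 5.159, so f = 0.03757.
ΔP = f(L/D_h)(ρV²/2) = 0.03757·3.33/0.0443·61.86 = 174.7 Pa.
ΔP = 0.175 kPa.

ΔP ≈ 0.175 kPa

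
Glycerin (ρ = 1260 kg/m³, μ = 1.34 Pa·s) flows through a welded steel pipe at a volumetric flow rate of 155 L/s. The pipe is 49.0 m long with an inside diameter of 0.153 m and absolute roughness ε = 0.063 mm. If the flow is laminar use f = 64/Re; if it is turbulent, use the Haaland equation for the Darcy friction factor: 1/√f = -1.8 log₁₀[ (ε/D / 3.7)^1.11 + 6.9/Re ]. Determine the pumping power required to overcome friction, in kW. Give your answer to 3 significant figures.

Q = 155 L/s = 155/1000 = 0.155 m³/s.
Cross-sectional area A = πD²/4 = π(0.153)²/4 = 0.01839 m²; mean velocity V = Q/A = 0.155/0.01839 = 8.431 m/s.
Reynolds number Re = ρVD/μ = 1260 · 8.431 · 0.153 / 1.34 = 1213.
Re < 2300 → laminar flow, so f = 64/Re = 64/1213 = 0.05277 (the turbulent correlation is not needed).
Darcy-Weisbach: ΔP = f(L/D)(ρV²/2) = 0.05277·(49/0.153)·(1260·8.431²/2) = 0.05277·320.3·4.478e+04 = 7.567e+05 Pa.
Pumping power P = QΔP = 0.155·7.567e+05 = 117300 W = 117 kW.

P ≈ 117 kW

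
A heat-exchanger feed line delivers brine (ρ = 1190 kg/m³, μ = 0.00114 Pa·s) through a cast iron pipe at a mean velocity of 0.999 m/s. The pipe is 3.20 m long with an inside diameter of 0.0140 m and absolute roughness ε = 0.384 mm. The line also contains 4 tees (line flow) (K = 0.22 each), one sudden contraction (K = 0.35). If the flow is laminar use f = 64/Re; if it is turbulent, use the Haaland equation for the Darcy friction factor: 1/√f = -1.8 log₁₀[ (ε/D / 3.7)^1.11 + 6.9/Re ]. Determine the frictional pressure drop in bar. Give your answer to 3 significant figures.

ΔP ≈ 0.0852 bar

Reynolds number Re = ρVD/μ = 1190 · 0.999 · 0.014 / 0.00114 = 1.46e+04.
Re > 4000 → turbulent. Relative roughness ε/D = 0.000384/0.014 = 0.0274. Haaland: 1/√f = -1.8 log₁₀[(0.0274/3.7)^1.11 + 6.9/1.46e+04] = -1.8 log₁₀[0.00432 + 0.000473] = 4.175, so f = 0.05738.
Total minor-loss coefficient ΣK = 4·0.22 + 1·0.35 = 1.23.
ΔP = [f·L/D + ΣK]·(ρV²/2) = [0.05738·3.2/0.014 + 1.23]·(1190·0.999²/2) = [13.12 + 1.23]·593.8 = 8519 Pa.
ΔP = 8519 Pa = 0.0852 bar.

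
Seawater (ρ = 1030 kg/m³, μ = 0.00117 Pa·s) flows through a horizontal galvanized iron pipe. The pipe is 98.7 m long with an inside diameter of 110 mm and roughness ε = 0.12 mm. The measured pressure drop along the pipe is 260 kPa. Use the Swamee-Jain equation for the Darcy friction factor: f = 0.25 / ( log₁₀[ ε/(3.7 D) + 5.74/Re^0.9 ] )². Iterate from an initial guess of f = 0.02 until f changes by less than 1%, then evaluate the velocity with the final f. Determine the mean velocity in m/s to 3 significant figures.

V ≈ 5.21 m/s

Rearranging Darcy-Weisbach: V = √(2·ΔP·D/(f·L·ρ)). With ε/D = 0.00012/0.11 = 0.00109, iterate starting from f = 0.02:
  f = 0.02 → V = √(2·2.6e+05·0.11/(0.02·98.7·1030)) = 5.304 m/s; Re = ρVD/μ = 5.136e+05; f → 0.02073
  f = 0.02073 → V = 5.21 m/s; Re = 5.046e+05; f → 0.02074
Converged (Δf/f < 1%). With the final f = 0.02074: V = √(2·2.6e+05·0.11/(0.02074·98.7·1030)) = 5.209 m/s.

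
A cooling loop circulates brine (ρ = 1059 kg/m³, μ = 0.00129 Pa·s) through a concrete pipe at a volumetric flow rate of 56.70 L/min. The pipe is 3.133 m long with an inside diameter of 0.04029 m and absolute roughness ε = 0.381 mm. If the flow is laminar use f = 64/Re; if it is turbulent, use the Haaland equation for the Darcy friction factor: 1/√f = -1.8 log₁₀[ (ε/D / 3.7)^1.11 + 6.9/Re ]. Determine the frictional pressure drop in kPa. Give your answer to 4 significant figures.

Q = 56.70 L/min = 56.70/60000 = 0.000945 m³/s.
Cross-sectional area A = πD²/4 = π(0.04029)²/4 = 0.001275 m²; mean velocity V = Q/A = 0.000945/0.001275 = 0.7412 m/s.
Reynolds number Re = ρVD/μ = 1059 · 0.7412 · 0.04029 / 0.00129 = 2.452e+04.
Re > 4000 → turbulent. Relative roughness ε/D = 0.000381/0.04029 = 0.00946. Haaland: 1/√f = -1.8 log₁₀[(0.00946/3.7)^1.11 + 6.9/2.452e+04] = -1.8 log₁₀[0.00133 + 0.000281] = 5.029, so f = 0.03954.
Darcy-Weisbach: ΔP = f(L/D)(ρV²/2) = 0.03954·(3.133/0.04029)·(1059·0.7412²/2) = 0.03954·77.76·290.9 = 894.4 Pa.
ΔP = 894.4 Pa = 0.8944 kPa.

ΔP ≈ 0.8944 kPa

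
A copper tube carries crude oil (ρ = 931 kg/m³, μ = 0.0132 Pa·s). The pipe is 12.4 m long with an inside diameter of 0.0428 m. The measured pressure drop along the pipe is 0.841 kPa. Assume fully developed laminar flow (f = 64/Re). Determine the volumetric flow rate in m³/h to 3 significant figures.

For laminar flow, f = 64/Re with Re = ρVD/μ, so Darcy-Weisbach reduces to ΔP = 32μLV/D². Solving for V: V = ΔP·D²/(32μL) = 841·(0.0428)²/(32·0.0132·12.4) = 0.2941 m/s.
Check: Re = ρVD/μ = 931·0.2941·0.0428/0.0132 = 887.9 < 2300, so the laminar assumption holds.
Q = V·A = 0.2941·(π/4·0.0428²) = 0.0004232 m³/s = 1.52 m³/h.

Q ≈ 1.52 m³/h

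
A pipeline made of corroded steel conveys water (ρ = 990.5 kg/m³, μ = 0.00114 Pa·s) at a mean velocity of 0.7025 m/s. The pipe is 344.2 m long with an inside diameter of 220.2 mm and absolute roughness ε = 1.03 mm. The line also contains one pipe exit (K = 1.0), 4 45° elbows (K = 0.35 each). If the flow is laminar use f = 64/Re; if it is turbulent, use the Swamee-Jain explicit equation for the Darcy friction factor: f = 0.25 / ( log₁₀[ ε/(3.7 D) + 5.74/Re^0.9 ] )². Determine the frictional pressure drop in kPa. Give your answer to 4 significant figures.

ΔP ≈ 12.32 kPa

Reynolds number Re = ρVD/μ = 990.5 · 0.7025 · 0.2202 / 0.00114 = 1.344e+05.
Re > 4000 → turbulent. Relative roughness ε/D = 0.00103/0.2202 = 0.00468. Swamee-Jain: f = 0.25/(log₁₀[0.00468/3.7 + 5.74/1.344e+05^0.9])² = 0.25/(log₁₀[0.00126 + 0.000139])² = 0.25/(-2.853)² = 0.03072.
Total minor-loss coefficient ΣK = 1·1 + 4·0.35 = 2.4.
ΔP = [f·L/D + ΣK]·(ρV²/2) = [0.03072·344.2/0.2202 + 2.4]·(990.5·0.7025²/2) = [48.01 + 2.4]·244.4 = 1.232e+04 Pa.
ΔP = 1.232e+04 Pa = 12.32 kPa.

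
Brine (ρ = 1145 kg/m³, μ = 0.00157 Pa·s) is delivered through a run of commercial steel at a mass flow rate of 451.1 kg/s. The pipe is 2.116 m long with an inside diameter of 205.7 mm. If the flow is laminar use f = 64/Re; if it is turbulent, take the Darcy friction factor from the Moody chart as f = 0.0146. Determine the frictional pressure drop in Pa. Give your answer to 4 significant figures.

A = πD²/4 = π(0.2057)²/4 = 0.03323 m²; mean velocity V = ṁ/(ρA) = 451.1/(1145 · 0.03323) = 11.86 m/s.
Reynolds number Re = ρVD/μ = 1145 · 11.86 · 0.2057 / 0.00157 = 1.778e+06.
Re > 4000 → turbulent; use the Moody-chart value f = 0.0146.
Darcy-Weisbach: ΔP = f(L/D)(ρV²/2) = 0.0146·(2.116/0.2057)·(1145·11.86²/2) = 0.0146·10.29·8.046e+04 = 1.208e+04 Pa.

ΔP ≈ 12080 Pa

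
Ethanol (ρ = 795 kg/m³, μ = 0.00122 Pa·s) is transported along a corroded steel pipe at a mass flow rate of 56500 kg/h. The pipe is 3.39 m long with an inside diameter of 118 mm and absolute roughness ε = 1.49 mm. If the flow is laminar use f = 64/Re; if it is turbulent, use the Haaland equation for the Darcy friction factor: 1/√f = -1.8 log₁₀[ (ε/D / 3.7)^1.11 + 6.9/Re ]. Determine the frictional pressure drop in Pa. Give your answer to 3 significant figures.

ṁ = 56500 kg/h = 56500/3600 = 15.69 kg/s.
A = πD²/4 = π(0.118)²/4 = 0.01094 m²; mean velocity V = ṁ/(ρA) = 15.69/(795 · 0.01094) = 1.805 m/s.
Reynolds number Re = ρVD/μ = 795 · 1.805 · 0.118 / 0.00122 = 1.388e+05.
Re > 4000 → turbulent. Relative roughness ε/D = 0.00149/0.118 = 0.0126. Haaland: 1/√f = -1.8 log₁₀[(0.0126/3.7)^1.11 + 6.9/1.388e+05] = -1.8 log₁₀[0.00183 + 4.97e-05] = 4.908, so f = 0.04152.
Darcy-Weisbach: ΔP = f(L/D)(ρV²/2) = 0.04152·(3.39/0.118)·(795·1.805²/2) = 0.04152·28.73·1295 = 1545 Pa.

ΔP ≈ 1540 Pa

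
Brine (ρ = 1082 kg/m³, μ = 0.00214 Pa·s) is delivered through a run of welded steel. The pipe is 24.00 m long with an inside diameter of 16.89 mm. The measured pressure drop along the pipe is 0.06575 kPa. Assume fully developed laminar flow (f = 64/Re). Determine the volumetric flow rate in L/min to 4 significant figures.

Q ≈ 0.1534 L/min

For laminar flow, f = 64/Re with Re = ρVD/μ, so Darcy-Weisbach reduces to ΔP = 32μLV/D². Solving for V: V = ΔP·D²/(32μL) = 65.75·(0.01689)²/(32·0.00214·24) = 0.01141 m/s.
Check: Re = ρVD/μ = 1082·0.01141·0.01689/0.00214 = 97.46 < 2300, so the laminar assumption holds.
Q = V·A = 0.01141·(π/4·0.01689²) = 2.557e-06 m³/s = 0.1534 L/min.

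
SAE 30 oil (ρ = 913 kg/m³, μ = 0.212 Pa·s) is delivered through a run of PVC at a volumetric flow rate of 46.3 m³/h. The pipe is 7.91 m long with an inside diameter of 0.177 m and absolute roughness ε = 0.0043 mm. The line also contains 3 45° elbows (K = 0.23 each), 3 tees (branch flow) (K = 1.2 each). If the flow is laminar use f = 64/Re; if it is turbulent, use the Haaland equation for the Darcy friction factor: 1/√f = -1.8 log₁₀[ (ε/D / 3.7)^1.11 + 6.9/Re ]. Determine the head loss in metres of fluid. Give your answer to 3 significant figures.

Q = 46.3 m³/h = 46.3/3600 = 0.01286 m³/s.
Cross-sectional area A = πD²/4 = π(0.177)²/4 = 0.02461 m²; mean velocity V = Q/A = 0.01286/0.02461 = 0.5227 m/s.
Reynolds number Re = ρVD/μ = 913 · 0.5227 · 0.177 / 0.212 = 398.4.
Re < 2300 → laminar flow, so f = 64/Re = 64/398.4 = 0.1606 (the turbulent correlation is not needed).
Total minor-loss coefficient ΣK = 3·0.23 + 3·1.2 = 4.29.
ΔP = [f·L/D + ΣK]·(ρV²/2) = [0.1606·7.91/0.177 + 4.29]·(913·0.5227²/2) = [7.178 + 4.29]·124.7 = 1430 Pa.
Head loss h_f = ΔP/(ρg) = 1430/(913·9.81) = 0.160 m.

h_f ≈ 0.160 m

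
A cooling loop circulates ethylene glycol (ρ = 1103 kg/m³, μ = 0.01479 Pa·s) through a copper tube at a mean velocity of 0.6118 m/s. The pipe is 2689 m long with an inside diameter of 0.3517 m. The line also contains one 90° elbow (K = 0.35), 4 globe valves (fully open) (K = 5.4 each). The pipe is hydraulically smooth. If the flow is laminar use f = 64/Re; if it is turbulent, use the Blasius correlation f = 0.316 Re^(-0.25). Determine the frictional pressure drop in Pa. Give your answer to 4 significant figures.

Reynolds number Re = ρVD/μ = 1103 · 0.6118 · 0.3517 / 0.0148 = 1.605e+04.
Re > 4000 → turbulent. Smooth-pipe (Blasius): f = 0.316 Re^(-0.25) = 0.316/(1.605e+04)^0.25 = 0.02808.
Total minor-loss coefficient ΣK = 1·0.35 + 4·5.4 = 22.
ΔP = [f·L/D + ΣK]·(ρV²/2) = [0.02808·2689/0.3517 + 22]·(1103·0.6118²/2) = [214.7 + 22]·206.4 = 4.884e+04 Pa.

ΔP ≈ 48840 Pa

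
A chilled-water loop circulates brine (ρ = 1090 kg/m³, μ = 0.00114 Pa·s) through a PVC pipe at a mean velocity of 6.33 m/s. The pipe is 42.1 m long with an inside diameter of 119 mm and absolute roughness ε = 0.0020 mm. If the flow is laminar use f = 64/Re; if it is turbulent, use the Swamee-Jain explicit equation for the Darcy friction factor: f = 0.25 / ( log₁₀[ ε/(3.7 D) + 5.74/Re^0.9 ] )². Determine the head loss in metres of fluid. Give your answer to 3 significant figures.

h_f ≈ 9.11 m

Reynolds number Re = ρVD/μ = 1090 · 6.33 · 0.119 / 0.00114 = 7.202e+05.
Re > 4000 → turbulent. Relative roughness ε/D = 2e-06/0.119 = 1.68e-05. Swamee-Jain: f = 0.25/(log₁₀[1.68e-05/3.7 + 5.74/7.202e+05^0.9])² = 0.25/(log₁₀[4.54e-06 + 3.07e-05])² = 0.25/(-4.453)² = 0.01261.
Darcy-Weisbach: ΔP = f(L/D)(ρV²/2) = 0.01261·(42.1/0.119)·(1090·6.33²/2) = 0.01261·353.8·2.184e+04 = 9.741e+04 Pa.
Head loss h_f = ΔP/(ρg) = 9.741e+04/(1090·9.81) = 9.11 m.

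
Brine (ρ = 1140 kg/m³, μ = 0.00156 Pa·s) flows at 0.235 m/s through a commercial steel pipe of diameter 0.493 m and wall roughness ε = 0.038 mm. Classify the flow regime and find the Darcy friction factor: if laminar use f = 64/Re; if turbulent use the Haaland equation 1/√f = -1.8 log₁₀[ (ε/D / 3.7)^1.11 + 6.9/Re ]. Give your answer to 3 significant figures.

f ≈ 0.0188

Re = ρVD/μ = 1140·0.235·0.493/0.00156 = 8.466e+04.
Re > 4000 → turbulent. ε/D = 3.8e-05/0.493 = 7.71e-05; Haaland: 1/√f = -1.8 log₁₀[6.36e-06 + 8.15e-05] = 7.301, so f = 0.01876.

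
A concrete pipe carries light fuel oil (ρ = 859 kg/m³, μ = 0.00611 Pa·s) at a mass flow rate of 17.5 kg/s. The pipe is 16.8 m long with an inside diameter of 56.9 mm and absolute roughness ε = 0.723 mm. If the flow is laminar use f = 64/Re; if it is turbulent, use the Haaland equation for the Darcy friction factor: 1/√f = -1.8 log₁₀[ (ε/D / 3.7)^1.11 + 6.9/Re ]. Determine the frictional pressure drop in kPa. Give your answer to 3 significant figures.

ΔP ≈ 342 kPa

A = πD²/4 = π(0.0569)²/4 = 0.002543 m²; mean velocity V = ṁ/(ρA) = 17.5/(859 · 0.002543) = 8.012 m/s.
Reynolds number Re = ρVD/μ = 859 · 8.012 · 0.0569 / 0.00611 = 6.409e+04.
Re > 4000 → turbulent. Relative roughness ε/D = 0.000723/0.0569 = 0.0127. Haaland: 1/√f = -1.8 log₁₀[(0.0127/3.7)^1.11 + 6.9/6.409e+04] = -1.8 log₁₀[0.00184 + 0.000108] = 4.879, so f = 0.04201.
Darcy-Weisbach: ΔP = f(L/D)(ρV²/2) = 0.04201·(16.8/0.0569)·(859·8.012²/2) = 0.04201·295.3·2.757e+04 = 3.42e+05 Pa.
ΔP = 3.42e+05 Pa = 342 kPa.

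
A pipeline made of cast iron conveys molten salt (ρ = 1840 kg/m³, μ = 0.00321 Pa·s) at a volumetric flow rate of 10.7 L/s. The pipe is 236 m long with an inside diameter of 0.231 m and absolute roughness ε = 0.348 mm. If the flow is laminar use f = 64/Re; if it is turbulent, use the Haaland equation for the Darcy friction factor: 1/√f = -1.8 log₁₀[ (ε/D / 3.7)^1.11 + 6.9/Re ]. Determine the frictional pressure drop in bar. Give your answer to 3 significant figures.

Q = 10.7 L/s = 10.7/1000 = 0.0107 m³/s.
Cross-sectional area A = πD²/4 = π(0.231)²/4 = 0.04191 m²; mean velocity V = Q/A = 0.0107/0.04191 = 0.2553 m/s.
Reynolds number Re = ρVD/μ = 1840 · 0.2553 · 0.231 / 0.00321 = 3.381e+04.
Re > 4000 → turbulent. Relative roughness ε/D = 0.000348/0.231 = 0.00151. Haaland: 1/√f = -1.8 log₁₀[(0.00151/3.7)^1.11 + 6.9/3.381e+04] = -1.8 log₁₀[0.000173 + 0.000204] = 6.163, so f = 0.02632.
Darcy-Weisbach: ΔP = f(L/D)(ρV²/2) = 0.02632·(236/0.231)·(1840·0.2553²/2) = 0.02632·1022·59.97 = 1613 Pa.
ΔP = 1613 Pa = 0.0161 bar.

ΔP ≈ 0.0161 bar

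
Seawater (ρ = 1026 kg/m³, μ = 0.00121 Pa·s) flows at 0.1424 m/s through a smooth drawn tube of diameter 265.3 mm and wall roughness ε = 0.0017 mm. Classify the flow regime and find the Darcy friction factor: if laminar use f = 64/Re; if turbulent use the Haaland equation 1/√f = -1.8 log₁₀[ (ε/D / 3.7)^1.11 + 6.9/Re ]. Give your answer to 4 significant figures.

Re = ρVD/μ = 1026·0.1424·0.2653/0.00121 = 3.203e+04.
Re > 4000 → turbulent. ε/D = 1.7e-06/0.2653 = 6.41e-06; Haaland: 1/√f = -1.8 log₁₀[4.02e-07 + 0.000215] = 6.599, so f = 0.02297.

f ≈ 0.02297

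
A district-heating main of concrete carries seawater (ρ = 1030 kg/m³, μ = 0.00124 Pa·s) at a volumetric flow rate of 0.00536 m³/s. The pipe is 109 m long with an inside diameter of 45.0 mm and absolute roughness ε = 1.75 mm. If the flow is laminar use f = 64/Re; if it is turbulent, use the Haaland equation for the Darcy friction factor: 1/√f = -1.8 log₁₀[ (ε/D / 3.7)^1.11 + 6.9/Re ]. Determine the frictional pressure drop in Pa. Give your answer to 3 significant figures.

Cross-sectional area A = πD²/4 = π(0.045)²/4 = 0.00159 m²; mean velocity V = Q/A = 0.00536/0.00159 = 3.37 m/s.
Reynolds number Re = ρVD/μ = 1030 · 3.37 · 0.045 / 0.00124 = 1.26e+05.
Re > 4000 → turbulent. Relative roughness ε/D = 0.00175/0.045 = 0.0389. Haaland: 1/√f = -1.8 log₁₀[(0.0389/3.7)^1.11 + 6.9/1.26e+05] = -1.8 log₁₀[0.00637 + 5.48e-05] = 3.946, so f = 0.06422.
Darcy-Weisbach: ΔP = f(L/D)(ρV²/2) = 0.06422·(109/0.045)·(1030·3.37²/2) = 0.06422·2422·5849 = 9.099e+05 Pa.

ΔP ≈ 910000 Pa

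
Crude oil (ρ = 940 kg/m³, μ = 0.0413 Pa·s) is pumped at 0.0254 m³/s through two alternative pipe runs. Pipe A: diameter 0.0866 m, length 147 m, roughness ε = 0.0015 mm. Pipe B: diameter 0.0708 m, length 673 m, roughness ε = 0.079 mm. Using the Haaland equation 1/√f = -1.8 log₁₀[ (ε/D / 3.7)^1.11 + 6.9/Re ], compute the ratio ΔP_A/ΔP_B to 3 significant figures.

Pipe A: V = Q/A = 0.0254/0.00589 = 4.312 m/s; Re = 8500; ε/D = 1.73e-05; Haaland → f = 0.03233; ΔP_A = f(L/D)(ρV²/2) = 4.796e+05 Pa.
Pipe B: V = Q/A = 0.0254/0.003937 = 6.452 m/s; Re = 1.04e+04; ε/D = 0.00112; Haaland → f = 0.03204; ΔP_B = f(L/D)(ρV²/2) = 5.958e+06 Pa.
ΔP_A/ΔP_B = 4.796e+05/5.958e+06 = 0.0805.

ΔP_A/ΔP_B ≈ 0.0805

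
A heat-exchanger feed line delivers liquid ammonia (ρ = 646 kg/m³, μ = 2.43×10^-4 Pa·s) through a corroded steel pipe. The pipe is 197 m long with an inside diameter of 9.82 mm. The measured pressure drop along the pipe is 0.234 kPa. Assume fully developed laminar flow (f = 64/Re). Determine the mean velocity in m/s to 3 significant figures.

For laminar flow, f = 64/Re with Re = ρVD/μ, so Darcy-Weisbach reduces to ΔP = 32μLV/D². Solving for V: V = ΔP·D²/(32μL) = 234·(0.00982)²/(32·0.000243·197) = 0.01473 m/s.
Check: Re = ρVD/μ = 646·0.01473·0.00982/0.000243 = 384.6 < 2300, so the laminar assumption holds.

V ≈ 0.0147 m/s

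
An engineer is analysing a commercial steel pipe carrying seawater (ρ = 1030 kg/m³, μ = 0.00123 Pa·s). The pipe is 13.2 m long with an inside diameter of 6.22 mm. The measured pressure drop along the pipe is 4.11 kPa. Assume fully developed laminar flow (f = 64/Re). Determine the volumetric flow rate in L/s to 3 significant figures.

For laminar flow, f = 64/Re with Re = ρVD/μ, so Darcy-Weisbach reduces to ΔP = 32μLV/D². Solving for V: V = ΔP·D²/(32μL) = 4110·(0.00622)²/(32·0.00123·13.2) = 0.3061 m/s.
Check: Re = ρVD/μ = 1030·0.3061·0.00622/0.00123 = 1594 < 2300, so the laminar assumption holds.
Q = V·A = 0.3061·(π/4·0.00622²) = 9.3e-06 m³/s = 0.00930 L/s.

Q ≈ 0.00930 L/s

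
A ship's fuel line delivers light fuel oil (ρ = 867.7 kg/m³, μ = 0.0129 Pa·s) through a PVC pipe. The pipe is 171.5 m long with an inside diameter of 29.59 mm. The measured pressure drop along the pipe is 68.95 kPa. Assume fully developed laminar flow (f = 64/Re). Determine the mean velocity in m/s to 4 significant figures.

For laminar flow, f = 64/Re with Re = ρVD/μ, so Darcy-Weisbach reduces to ΔP = 32μLV/D². Solving for V: V = ΔP·D²/(32μL) = 6.895e+04·(0.02959)²/(32·0.0129·171.5) = 0.8527 m/s.
Check: Re = ρVD/μ = 867.7·0.8527·0.02959/0.0129 = 1697 < 2300, so the laminar assumption holds.

V ≈ 0.8527 m/s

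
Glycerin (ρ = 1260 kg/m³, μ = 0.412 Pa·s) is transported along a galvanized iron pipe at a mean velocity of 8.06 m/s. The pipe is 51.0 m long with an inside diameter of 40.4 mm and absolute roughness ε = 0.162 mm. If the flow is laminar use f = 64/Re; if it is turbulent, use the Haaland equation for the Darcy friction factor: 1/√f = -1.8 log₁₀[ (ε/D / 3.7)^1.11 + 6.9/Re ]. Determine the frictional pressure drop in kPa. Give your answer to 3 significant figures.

Reynolds number Re = ρVD/μ = 1260 · 8.06 · 0.0404 / 0.412 = 995.8.
Re < 2300 → laminar flow, so f = 64/Re = 64/995.8 = 0.06427 (the turbulent correlation is not needed).
Darcy-Weisbach: ΔP = f(L/D)(ρV²/2) = 0.06427·(51/0.0404)·(1260·8.06²/2) = 0.06427·1262·4.093e+04 = 3.32e+06 Pa.
ΔP = 3.32e+06 Pa = 3320 kPa.

ΔP ≈ 3320 kPa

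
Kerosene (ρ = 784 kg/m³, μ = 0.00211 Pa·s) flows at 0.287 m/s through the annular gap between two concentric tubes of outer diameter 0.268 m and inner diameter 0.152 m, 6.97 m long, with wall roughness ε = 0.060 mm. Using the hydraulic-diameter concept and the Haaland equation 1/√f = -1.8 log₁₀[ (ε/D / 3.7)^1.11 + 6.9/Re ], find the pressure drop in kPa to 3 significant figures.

Hydraulic diameter D_h = 4A/P = D_o - D_i = 0.268 - 0.152 = 0.116 m.
Re = ρVD_h/μ = 784·0.287·0.116/0.00211 = 1.237e+04.
ε/D_h = 6e-05/0.116 = 0.000517; Haaland gives 1/√f = -1.8 log₁₀[5.27e-05+0.000558] = 5.786, so f = 0.02987.
ΔP = f(L/D_h)(ρV²/2) = 0.02987·6.97/0.116·32.29 = 57.96 Pa.
ΔP = 0.0580 kPa.

ΔP ≈ 0.0580 kPa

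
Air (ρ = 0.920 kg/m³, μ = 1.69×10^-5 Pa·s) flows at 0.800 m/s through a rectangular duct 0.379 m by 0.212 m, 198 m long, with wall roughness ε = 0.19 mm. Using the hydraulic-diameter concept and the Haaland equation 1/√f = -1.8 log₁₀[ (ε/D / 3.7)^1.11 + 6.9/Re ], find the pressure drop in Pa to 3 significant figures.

Hydraulic diameter D_h = 4A/P = 4·(0.379·0.212)/(2·(0.379+0.212)) = 0.3214/1.182 = 0.2719 m.
Re = ρVD_h/μ = 0.92·0.8·0.2719/1.69e-05 = 1.184e+04.
ε/D_h = 0.00019/0.2719 = 0.000699; Haaland gives 1/√f = -1.8 log₁₀[7.35e-05+0.000583] = 5.729, so f = 0.03046.
ΔP = f(L/D_h)(ρV²/2) = 0.03046·198/0.2719·0.2944 = 6.531 Pa.

ΔP ≈ 6.53 Pa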